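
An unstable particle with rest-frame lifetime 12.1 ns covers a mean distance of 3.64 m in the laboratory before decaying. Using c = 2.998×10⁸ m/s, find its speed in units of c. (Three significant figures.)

0.708c

Let x = d/(cτ) = 3.640 m / (2.998×10⁸ m/s × 1.210×10^-8 s) = 1.0034. Since d = βγcτ, x = βγ = β/√(1−β²).
Solving: β² = x²/(1+x²) = 1.00681/2.00681 = 0.501697, so β = 0.708.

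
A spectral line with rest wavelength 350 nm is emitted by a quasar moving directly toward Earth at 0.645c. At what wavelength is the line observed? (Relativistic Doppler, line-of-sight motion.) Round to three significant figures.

163 nm

Relativistic Doppler for wavelength: λ_obs = λ_src · √((1−β)/(1+β)).
With β = 0.645: factor = √(0.355/1.645) = 0.46455.
λ_obs = 350 × 0.46455 = 163 nm.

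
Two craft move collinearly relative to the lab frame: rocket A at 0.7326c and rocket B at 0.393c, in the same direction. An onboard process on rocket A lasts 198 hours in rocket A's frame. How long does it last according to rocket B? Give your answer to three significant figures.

225 hours

The velocity of rocket A relative to rocket B is (0.7326 − 0.393)c / (1 − 0.7326×0.393) = 0.47691c; relative speed 0.47691c.
γ for this relative speed: γ = 1/√(1 − 0.227443) = 1.1377.
The clock on rocket A records proper time, so rocket B measures Δt = γΔτ = 1.1377 × 198 = 225 hours.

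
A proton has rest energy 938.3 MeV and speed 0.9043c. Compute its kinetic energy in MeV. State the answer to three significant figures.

1260 MeV

γ = 1/√(1 − β²) = 1/√(1 − 0.81775849) = 1/√0.18224151 = 2.3425.
Kinetic energy: K = (γ − 1)mc² = (2.3425 − 1) × 938.3 MeV = 1.3425 × 938.3 = 1260 MeV.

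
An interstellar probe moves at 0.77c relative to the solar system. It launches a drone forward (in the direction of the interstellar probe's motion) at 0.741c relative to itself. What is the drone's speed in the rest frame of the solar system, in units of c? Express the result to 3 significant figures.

0.962c

Relativistic velocity addition: u = (u' + v)/(1 + u'v/c²), with u' = 0.741c and v = 0.77c.
Numerator: 0.741 + 0.77 = 1.511. Denominator: 1 + (0.741)(0.77) = 1.57057.
u = 1.511/1.57057 = 0.96207, so the speed is 0.962c.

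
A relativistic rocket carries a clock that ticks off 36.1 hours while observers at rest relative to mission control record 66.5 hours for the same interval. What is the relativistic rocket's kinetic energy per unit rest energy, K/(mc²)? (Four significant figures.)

The time-dilation ratio gives γ = 66.5/36.1 = 1.84211.
K/(mc²) = γ − 1 = 1.84211 − 1 = 0.8421.

0.8421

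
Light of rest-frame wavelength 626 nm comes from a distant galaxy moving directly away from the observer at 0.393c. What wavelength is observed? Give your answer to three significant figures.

948 nm

Relativistic Doppler for wavelength: λ_obs = λ_src · √((1+β)/(1−β)).
With β = 0.393: factor = √(1.393/0.607) = 1.5149.
λ_obs = 626 × 1.5149 = 948 nm.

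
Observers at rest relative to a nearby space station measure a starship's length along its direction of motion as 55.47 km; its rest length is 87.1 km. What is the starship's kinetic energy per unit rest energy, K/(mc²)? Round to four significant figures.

0.5702

γ = L₀/L = 87.1/55.47 = 1.57022.
K/(mc²) = γ − 1 = 1.57022 − 1 = 0.5702.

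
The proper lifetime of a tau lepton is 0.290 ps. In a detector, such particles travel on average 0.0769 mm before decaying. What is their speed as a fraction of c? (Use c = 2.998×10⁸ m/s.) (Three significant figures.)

0.663c

d = βγcτ ⇒ βγ = d/(cτ) = 7.690×10^-5 m / (8.6942×10^-5 m) = 0.8845.
β = (βγ)/√(1+(βγ)²) = 0.8845/√1.78234 = 0.663.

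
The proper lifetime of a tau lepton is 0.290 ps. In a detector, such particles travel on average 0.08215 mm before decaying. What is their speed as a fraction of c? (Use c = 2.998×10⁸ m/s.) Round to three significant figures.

0.687c

d = βγcτ ⇒ βγ = d/(cτ) = 8.215×10^-5 m / (8.6942×10^-5 m) = 0.94488.
β = (βγ)/√(1+(βγ)²) = 0.94488/√1.892798 = 0.687.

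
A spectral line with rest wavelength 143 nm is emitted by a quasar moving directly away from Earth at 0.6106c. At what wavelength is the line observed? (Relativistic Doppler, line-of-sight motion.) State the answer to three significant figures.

Relativistic Doppler for wavelength: λ_obs = λ_src · √((1+β)/(1−β)).
With β = 0.6106: factor = √(1.6106/0.3894) = 2.0337.
λ_obs = 143 × 2.0337 = 291 nm.

291 nm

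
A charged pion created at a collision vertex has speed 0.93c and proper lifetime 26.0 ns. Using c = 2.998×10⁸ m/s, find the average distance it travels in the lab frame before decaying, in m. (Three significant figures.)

19.7 m

With β = 0.93, γ = 1/√(1 − 0.93²) = 1/√0.1351 = 2.7206.
Lab-frame lifetime: Δt = γτ = 2.7206 × 26.0 ns = 70.736 ns.
Distance: d = vΔt = 0.93 × 2.998×10⁸ m/s × 7.0736×10^-8 s = 19.7 m.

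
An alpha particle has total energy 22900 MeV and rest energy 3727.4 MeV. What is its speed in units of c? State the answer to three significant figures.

Total energy E = γmc² gives γ = 22900/3727.4 = 6.1437.
Hence β = √(1 − 1/γ²) = √(1 − 0.0264935) = √0.9735065 = 0.987.

0.987c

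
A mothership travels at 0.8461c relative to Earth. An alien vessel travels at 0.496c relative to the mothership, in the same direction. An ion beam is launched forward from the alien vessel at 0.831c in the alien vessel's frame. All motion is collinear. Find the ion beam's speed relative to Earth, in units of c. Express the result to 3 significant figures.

Apply u = (u'+v)/(1+u'v) twice. Ion beam in the mothership frame: (0.831+0.496)/(1+0.831·0.496) = 1.327/1.412176 = 0.93968c.
That velocity, transformed to the rest frame of Earth: (0.93968+0.8461)/(1+0.93968·0.8461) = 1.78578/1.795063248 = 0.99483c.

0.995c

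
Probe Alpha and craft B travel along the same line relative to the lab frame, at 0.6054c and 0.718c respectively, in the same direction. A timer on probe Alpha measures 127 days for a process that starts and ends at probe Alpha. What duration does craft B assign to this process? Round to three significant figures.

130 days

Transform probe Alpha's velocity into craft B's frame: (0.6054 − 0.718)/(1 − 0.6054·0.718) = −0.1126/0.5653228, so the relative speed is 0.19918c.
At |u| = 0.19918c, γ = (1 − 0.0396727)^(−1/2) = 1.0204.
The clock on probe Alpha records proper time, so craft B measures Δt = γΔτ = 1.0204 × 127 = 130 days.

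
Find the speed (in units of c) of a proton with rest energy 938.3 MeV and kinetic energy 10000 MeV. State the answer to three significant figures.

K = (γ−1)mc², so γ = 1 + 10000/938.3 = 11.658.
Then v/c = √(1 − γ⁻²) = √(1 − 0.00735787) = √0.99264213 = 0.996.

0.996c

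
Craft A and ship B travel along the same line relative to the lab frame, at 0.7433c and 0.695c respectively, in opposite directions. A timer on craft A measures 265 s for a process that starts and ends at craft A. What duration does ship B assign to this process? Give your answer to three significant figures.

836 s

Speed of craft A in ship B's frame: u = (v_A + v_B)/(1 + v_A v_B/c²) = (0.7433 + 0.695)/(1 + 0.7433×0.695) = 1.4383/1.5165935 = 0.94838; |u| = 0.94838c.
γ for this relative speed: γ = 1/√(1 − 0.899425) = 3.1532.
The clock on craft A records proper time, so ship B measures Δt = γΔτ = 3.1532 × 265 = 836 s.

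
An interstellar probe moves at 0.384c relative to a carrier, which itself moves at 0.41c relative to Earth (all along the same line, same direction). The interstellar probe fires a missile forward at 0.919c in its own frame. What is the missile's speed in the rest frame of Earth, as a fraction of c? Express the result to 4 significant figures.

0.9844c

First combine the missile and interstellar probe (S''→S'): u₁ = (0.919 + 0.384)/(1 + 0.919×0.384) = 1.303/1.352896 = 0.96312.
Then combine with the carrier (S'→S): u = (0.96312 + 0.41)/(1 + 0.96312×0.41) = 1.37312/1.3948792 = 0.9844.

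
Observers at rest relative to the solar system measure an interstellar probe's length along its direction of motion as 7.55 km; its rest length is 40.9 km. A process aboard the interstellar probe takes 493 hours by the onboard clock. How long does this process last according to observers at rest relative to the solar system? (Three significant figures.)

2670 hours

Length contraction gives γ = L₀/L = 40.9/7.55 = 5.41722.
The same γ dilates the second interval: 5.41722 × 493 hours = 2670 hours.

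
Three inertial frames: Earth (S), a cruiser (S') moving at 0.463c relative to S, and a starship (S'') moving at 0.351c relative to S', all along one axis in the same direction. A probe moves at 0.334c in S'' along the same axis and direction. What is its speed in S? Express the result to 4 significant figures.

0.8382c

First combine the probe and starship (S''→S'): u₁ = (0.334 + 0.351)/(1 + 0.334×0.351) = 0.685/1.117234 = 0.61312.
Then combine with the cruiser (S'→S): u = (0.61312 + 0.463)/(1 + 0.61312×0.463) = 1.07612/1.28387456 = 0.83818.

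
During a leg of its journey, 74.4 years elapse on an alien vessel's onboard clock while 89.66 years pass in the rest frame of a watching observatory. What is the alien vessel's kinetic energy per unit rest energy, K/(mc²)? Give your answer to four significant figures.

0.2051

The time-dilation ratio gives γ = 89.66/74.4 = 1.20511.
Since K = (γ−1)mc², K/(mc²) = 1.20511 − 1 = 0.2051.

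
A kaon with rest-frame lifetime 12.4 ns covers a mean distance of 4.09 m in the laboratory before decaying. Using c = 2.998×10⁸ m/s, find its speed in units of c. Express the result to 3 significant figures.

0.740c

Lab distance = (lab lifetime)·v = γτ·βc, so βγ = d/(cτ) = 4.090/(2.998×10⁸ × 1.240×10^-8) = 1.1002.
With βγ = 1.1002: γ² = 1 + (βγ)² = 2.21044, and β = (βγ)/γ = 1.1002/1.48675 = 0.740.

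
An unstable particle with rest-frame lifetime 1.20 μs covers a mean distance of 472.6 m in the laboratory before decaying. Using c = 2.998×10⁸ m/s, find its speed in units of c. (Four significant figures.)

0.7957c

Lab distance = (lab lifetime)·v = γτ·βc, so βγ = d/(cτ) = 472.6/(2.998×10⁸ × 1.200×10^-6) = 1.3137.
With βγ = 1.3137: γ² = 1 + (βγ)² = 2.72581, and β = (βγ)/γ = 1.3137/1.651 = 0.7957.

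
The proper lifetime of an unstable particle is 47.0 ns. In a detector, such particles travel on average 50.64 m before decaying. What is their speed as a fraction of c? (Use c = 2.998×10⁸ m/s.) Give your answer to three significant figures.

0.963c

Let x = d/(cτ) = 50.64 m / (2.998×10⁸ m/s × 4.700×10^-8 s) = 3.5939. Since d = βγcτ, x = βγ = β/√(1−β²).
Solving: β² = x²/(1+x²) = 12.9161/13.9161 = 0.928141, so β = 0.963.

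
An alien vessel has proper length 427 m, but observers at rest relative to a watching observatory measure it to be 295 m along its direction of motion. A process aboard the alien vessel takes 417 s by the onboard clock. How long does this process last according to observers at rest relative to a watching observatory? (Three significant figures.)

604 s

γ = L₀/L = 427/295 = 1.44746.
The same γ dilates the second interval: 1.44746 × 417 s = 604 s.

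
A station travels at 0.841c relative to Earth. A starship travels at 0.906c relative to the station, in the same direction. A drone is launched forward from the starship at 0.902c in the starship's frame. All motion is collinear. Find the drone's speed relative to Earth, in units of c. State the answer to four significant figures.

Compose velocities in two stages. Stage 1 (into S'): u₁ = (0.902+0.906)/(1+0.902×0.906) = 0.99493.
Stage 2 (into S): u = (0.99493+0.841)/(1+0.99493×0.841) = 0.99956, so the speed is 0.9996c.

0.9996c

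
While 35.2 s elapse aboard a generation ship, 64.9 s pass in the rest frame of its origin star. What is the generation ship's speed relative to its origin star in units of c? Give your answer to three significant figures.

0.840c

γ = Δt/Δτ = 64.9/35.2 = 1.8438.
β = √(1 − 1/γ²) = √(1 − 0.294152) = √0.705848 = 0.840.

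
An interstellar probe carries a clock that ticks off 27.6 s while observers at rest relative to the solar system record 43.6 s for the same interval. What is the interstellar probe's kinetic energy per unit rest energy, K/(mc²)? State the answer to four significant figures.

0.5797

From Δt = γΔτ: γ = 43.6/27.6 = 1.57971.
Since K = (γ−1)mc², K/(mc²) = 1.57971 − 1 = 0.5797.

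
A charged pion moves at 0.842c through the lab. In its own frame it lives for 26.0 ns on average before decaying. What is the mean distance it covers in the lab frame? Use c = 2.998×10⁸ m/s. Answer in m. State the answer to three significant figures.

12.2 m

γ = 1/√(1 − β²) = 1/√(1 − 0.708964) = 1/√0.291036 = 1/0.539478 = 1.8536.
Lab-frame lifetime: Δt = γτ = 1.8536 × 26.0 ns = 48.194 ns.
Distance: d = vΔt = 0.842 × 2.998×10⁸ m/s × 4.8194×10^-8 s = 12.2 m.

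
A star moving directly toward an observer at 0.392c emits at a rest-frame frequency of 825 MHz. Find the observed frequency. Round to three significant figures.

Relativistic Doppler (source moving toward): f_obs = f_src · √((1+β)/(1−β)).
With β = 0.392: factor = √(1.392/0.608) = 1.5131.
f_obs = 825 × 1.5131 = 1250 MHz.

1250 MHz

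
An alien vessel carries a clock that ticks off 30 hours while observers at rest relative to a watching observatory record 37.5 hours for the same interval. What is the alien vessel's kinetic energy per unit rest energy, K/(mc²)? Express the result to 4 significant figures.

0.2500

γ = Δt/Δτ = 37.5/30 = 1.25.
K/(mc²) = γ − 1 = 1.25 − 1 = 0.2500.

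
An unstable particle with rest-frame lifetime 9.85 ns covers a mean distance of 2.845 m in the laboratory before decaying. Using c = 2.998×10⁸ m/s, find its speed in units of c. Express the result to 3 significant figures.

d = βγcτ ⇒ βγ = d/(cτ) = 2.845 m / (2.95303 m) = 0.96342.
β = (βγ)/√(1+(βγ)²) = 0.96342/√1.928178 = 0.694.

0.694c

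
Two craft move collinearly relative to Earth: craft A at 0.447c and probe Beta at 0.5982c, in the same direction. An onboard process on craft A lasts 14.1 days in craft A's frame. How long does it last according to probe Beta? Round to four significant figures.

The velocity of craft A relative to probe Beta is (0.447 − 0.5982)c / (1 − 0.447×0.5982) = −0.20639c; relative speed 0.20639c.
γ for this relative speed: γ = 1/√(1 − 0.0425968) = 1.022.
The clock on craft A records proper time, so probe Beta measures Δt = γΔτ = 1.022 × 14.1 = 14.41 days.

14.41 days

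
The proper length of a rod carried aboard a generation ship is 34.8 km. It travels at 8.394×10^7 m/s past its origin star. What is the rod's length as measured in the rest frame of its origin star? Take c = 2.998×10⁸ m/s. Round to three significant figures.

33.4 km

β = v/c = (8.394×10^7 m/s)/(2.998×10⁸ m/s) = 0.279987.
β² = 0.07839272, so γ = 1/√0.9216073 = 1.0417.
Along the direction of motion the measured length is L₀/γ = 34.8/1.0417 = 33.4 km.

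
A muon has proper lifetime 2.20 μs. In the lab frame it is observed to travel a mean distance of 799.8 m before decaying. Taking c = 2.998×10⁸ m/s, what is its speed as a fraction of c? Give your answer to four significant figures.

0.7715c

d = βγcτ ⇒ βγ = d/(cτ) = 799.8 m / (659.56 m) = 1.2126.
β = (βγ)/√(1+(βγ)²) = 1.2126/√2.4704 = 0.7715.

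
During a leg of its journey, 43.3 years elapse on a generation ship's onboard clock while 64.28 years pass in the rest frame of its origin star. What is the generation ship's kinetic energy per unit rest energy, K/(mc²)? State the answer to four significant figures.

The time-dilation ratio gives γ = 64.28/43.3 = 1.48453.
K/(mc²) = γ − 1 = 1.48453 − 1 = 0.4845.

0.4845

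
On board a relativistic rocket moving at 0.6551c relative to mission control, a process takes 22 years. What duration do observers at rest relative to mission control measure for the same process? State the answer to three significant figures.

29.1 years

γ = 1/√(1 − β²) = 1/√(1 − 0.42915601) = 1/√0.57084399 = 1/0.755542 = 1.3236.
Time dilation: Δt = γ·Δτ = 1.3236 × 22 = 29.1 years.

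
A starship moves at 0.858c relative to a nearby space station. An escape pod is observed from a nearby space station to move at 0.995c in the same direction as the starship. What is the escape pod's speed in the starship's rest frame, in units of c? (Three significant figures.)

0.936c

Transform to the starship's frame: u' = (u − v)/(1 − uv/c²).
u' = (0.995 − 0.858)/(1 − 0.995×0.858) = 0.137/0.14629 = 0.9365.
Speed in the starship's frame: 0.936c (in the same direction).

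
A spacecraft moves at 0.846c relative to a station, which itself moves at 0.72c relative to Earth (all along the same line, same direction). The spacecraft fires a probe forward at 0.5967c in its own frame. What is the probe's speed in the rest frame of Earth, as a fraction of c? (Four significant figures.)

Compose velocities in two stages. Stage 1 (into S'): u₁ = (0.5967+0.846)/(1+0.5967×0.846) = 0.95873.
Stage 2 (into S): u = (0.95873+0.72)/(1+0.95873×0.72) = 0.99316, so the speed is 0.9932c.

0.9932c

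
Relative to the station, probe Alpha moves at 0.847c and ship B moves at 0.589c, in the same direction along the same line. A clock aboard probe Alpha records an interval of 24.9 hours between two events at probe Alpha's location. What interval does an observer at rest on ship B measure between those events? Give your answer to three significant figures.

29.0 hours

Transform probe Alpha's velocity into ship B's frame: (0.847 − 0.589)/(1 − 0.847·0.589) = 0.258/0.501117, so the relative speed is 0.51485c.
γ for this relative speed: γ = 1/√(1 − 0.265071) = 1.1665.
Probe Alpha's interval is proper; time dilation gives Δt_B = γΔτ = 1.1665 × 24.9 hours = 29.0 hours.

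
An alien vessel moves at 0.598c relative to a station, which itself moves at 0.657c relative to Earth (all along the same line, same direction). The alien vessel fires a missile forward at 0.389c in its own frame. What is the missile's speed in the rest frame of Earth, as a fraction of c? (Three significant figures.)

Apply u = (u'+v)/(1+u'v) twice. Missile in the station frame: (0.389+0.598)/(1+0.389·0.598) = 0.987/1.232622 = 0.80073c.
That velocity, transformed to the rest frame of Earth: (0.80073+0.657)/(1+0.80073·0.657) = 1.45773/1.52607961 = 0.95521c.

0.955c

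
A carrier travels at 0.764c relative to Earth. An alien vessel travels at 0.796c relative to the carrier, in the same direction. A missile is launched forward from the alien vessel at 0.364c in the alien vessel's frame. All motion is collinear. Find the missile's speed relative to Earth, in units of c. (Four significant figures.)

Apply u = (u'+v)/(1+u'v) twice. Missile in the carrier frame: (0.364+0.796)/(1+0.364·0.796) = 1.16/1.289744 = 0.8994c.
That velocity, transformed to the rest frame of Earth: (0.8994+0.764)/(1+0.8994·0.764) = 1.6634/1.6871416 = 0.98593c.

0.9859c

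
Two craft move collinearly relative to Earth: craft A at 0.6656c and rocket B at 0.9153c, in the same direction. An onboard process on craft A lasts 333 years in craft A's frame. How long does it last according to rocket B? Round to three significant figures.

The velocity of craft A relative to rocket B is (0.6656 − 0.9153)c / (1 − 0.6656×0.9153) = −0.63898c; relative speed 0.63898c.
γ for this relative speed: γ = 1/√(1 − 0.408295) = 1.3.
Craft A's interval is proper; time dilation gives Δt_B = γΔτ = 1.3 × 333 years = 433 years.

433 years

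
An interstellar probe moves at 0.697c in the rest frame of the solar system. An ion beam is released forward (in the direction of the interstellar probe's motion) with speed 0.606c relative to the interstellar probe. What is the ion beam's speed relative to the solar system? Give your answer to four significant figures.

Relativistic velocity addition: u = (u' + v)/(1 + u'v/c²), with u' = 0.606c and v = 0.697c.
Numerator: 0.606 + 0.697 = 1.303. Denominator: 1 + (0.606)(0.697) = 1.422382.
u = 1.303/1.422382 = 0.91607, so the speed is 0.9161c.

0.9161c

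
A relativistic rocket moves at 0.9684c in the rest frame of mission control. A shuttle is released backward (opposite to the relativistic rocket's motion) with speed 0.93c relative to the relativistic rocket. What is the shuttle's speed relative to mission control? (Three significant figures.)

0.386c

Relativistic velocity addition: u = (u' + v)/(1 + u'v/c²), with u' = −0.93c and v = 0.9684c.
Numerator: −0.93 + 0.9684 = 0.0384. Denominator: 1 + (−0.93)(0.9684) = 0.099388.
u = 0.0384/0.099388 = 0.38636, so the speed is 0.386c.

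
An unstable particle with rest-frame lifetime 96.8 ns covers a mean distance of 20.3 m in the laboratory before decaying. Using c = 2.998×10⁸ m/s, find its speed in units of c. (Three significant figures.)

0.573c

Let x = d/(cτ) = 20.30 m / (2.998×10⁸ m/s × 9.680×10^-8 s) = 0.6995. Since d = βγcτ, x = βγ = β/√(1−β²).
Solving: β² = x²/(1+x²) = 0.4893/1.4893 = 0.328544, so β = 0.573.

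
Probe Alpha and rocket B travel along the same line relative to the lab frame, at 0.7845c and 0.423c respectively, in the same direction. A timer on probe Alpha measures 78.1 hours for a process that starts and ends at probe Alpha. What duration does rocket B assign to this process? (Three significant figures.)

92.9 hours

The velocity of probe Alpha relative to rocket B is (0.7845 − 0.423)c / (1 − 0.7845×0.423) = 0.54104c; relative speed 0.54104c.
At |u| = 0.54104c, γ = (1 − 0.292724)^(−1/2) = 1.1891.
Probe Alpha's interval is proper; time dilation gives Δt_B = γΔτ = 1.1891 × 78.1 hours = 92.9 hours.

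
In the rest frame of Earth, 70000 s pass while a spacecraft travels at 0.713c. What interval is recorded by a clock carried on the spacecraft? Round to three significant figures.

49100 s

With β = 0.713, γ = 1/√(1 − 0.713²) = 1/√0.491631 = 1.4262.
The moving clock records proper time: Δτ = Δt/γ = 70000/1.4262 = 49100 s.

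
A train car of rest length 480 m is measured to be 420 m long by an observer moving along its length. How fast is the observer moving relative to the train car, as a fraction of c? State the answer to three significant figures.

0.484c

Length contraction gives γ = L₀/L = 480/420 = 1.1429.
β = √(1 − 1/γ²) = √0.234432 = 0.484.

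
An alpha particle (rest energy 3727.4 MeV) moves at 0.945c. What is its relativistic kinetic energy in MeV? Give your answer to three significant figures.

Lorentz factor: γ = (1 − 0.893025)^(−1/2) = 3.0574.
Kinetic energy: K = (γ − 1)mc² = (3.0574 − 1) × 3727.4 MeV = 2.0574 × 3727.4 = 7670 MeV.

7670 MeV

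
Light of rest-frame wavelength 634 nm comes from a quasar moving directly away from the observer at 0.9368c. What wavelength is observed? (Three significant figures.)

3510 nm

Relativistic Doppler for wavelength: λ_obs = λ_src · √((1+β)/(1−β)).
With β = 0.9368: factor = √(1.9368/0.0632) = 5.5358.
λ_obs = 634 × 5.5358 = 3510 nm.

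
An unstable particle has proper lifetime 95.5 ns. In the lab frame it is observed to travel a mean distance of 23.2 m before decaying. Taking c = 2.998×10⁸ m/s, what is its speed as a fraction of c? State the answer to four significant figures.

d = βγcτ ⇒ βγ = d/(cτ) = 23.20 m / (28.6309 m) = 0.81031.
β = (βγ)/√(1+(βγ)²) = 0.81031/√1.656602 = 0.6296.

0.6296c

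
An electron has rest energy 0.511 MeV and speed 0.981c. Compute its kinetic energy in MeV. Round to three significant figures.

β² = 0.962361, so γ = 1/√0.037639 = 5.1544.
Kinetic energy: K = (γ − 1)mc² = (5.1544 − 1) × 0.511 MeV = 4.1544 × 0.511 = 2.12 MeV.

2.12 MeV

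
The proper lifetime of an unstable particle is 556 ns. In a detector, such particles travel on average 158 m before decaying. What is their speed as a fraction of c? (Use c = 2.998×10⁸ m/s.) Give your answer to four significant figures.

0.6879c

Let x = d/(cτ) = 158.0 m / (2.998×10⁸ m/s × 5.560×10^-7 s) = 0.94787. Since d = βγcτ, x = βγ = β/√(1−β²).
Solving: β² = x²/(1+x²) = 0.898458/1.898458 = 0.473257, so β = 0.6879.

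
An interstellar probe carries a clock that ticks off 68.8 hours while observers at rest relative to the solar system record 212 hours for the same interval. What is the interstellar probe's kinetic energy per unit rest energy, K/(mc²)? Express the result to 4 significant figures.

2.081

γ = Δt/Δτ = 212/68.8 = 3.0814.
K/(mc²) = γ − 1 = 3.0814 − 1 = 2.081.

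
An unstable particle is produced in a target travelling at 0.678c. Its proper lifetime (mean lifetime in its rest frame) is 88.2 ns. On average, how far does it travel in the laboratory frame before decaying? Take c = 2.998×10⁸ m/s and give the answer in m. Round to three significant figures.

24.4 m

γ = 1/√(1 − β²) = 1/√(1 − 0.459684) = 1/√0.540316 = 1/0.735062 = 1.3604.
Lab-frame lifetime: Δt = γτ = 1.3604 × 88.2 ns = 119.99 ns.
Distance: d = vΔt = 0.678 × 2.998×10⁸ m/s × 1.1999×10^-7 s = 24.4 m.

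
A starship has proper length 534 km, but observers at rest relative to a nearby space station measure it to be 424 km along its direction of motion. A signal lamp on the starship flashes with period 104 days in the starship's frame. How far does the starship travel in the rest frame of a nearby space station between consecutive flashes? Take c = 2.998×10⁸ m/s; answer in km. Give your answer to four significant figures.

2.062×10^12 km

From L = L₀/γ: γ = 534/424 = 1.25943.
β = √(1 − 1/γ²) = 0.6079. Lab-frame period = γτ = 1.25943×104 days = 130.98 days. Distance = βc × γτ = 0.6079 × 2.998×10⁸ m/s × 11316672 s = 2.0624×10^15 m = 2.062×10^12 km.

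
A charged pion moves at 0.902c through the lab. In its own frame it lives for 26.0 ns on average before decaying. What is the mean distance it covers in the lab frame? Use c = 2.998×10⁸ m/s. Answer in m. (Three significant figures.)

16.3 m

With β = 0.902, γ = 1/√(1 − 0.902²) = 1/√0.186396 = 2.3162.
Lab-frame lifetime: Δt = γτ = 2.3162 × 26.0 ns = 60.221 ns.
Distance: d = vΔt = 0.902 × 2.998×10⁸ m/s × 6.0221×10^-8 s = 16.3 m.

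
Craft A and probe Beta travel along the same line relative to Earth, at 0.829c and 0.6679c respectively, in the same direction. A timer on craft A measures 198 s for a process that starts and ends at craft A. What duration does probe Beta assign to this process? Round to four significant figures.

212.3 s

The velocity of craft A relative to probe Beta is (0.829 − 0.6679)c / (1 − 0.829×0.6679) = 0.36096c; relative speed 0.36096c.
At |u| = 0.36096c, γ = (1 − 0.130292)^(−1/2) = 1.0723.
Craft A's interval is proper; time dilation gives Δt_B = γΔτ = 1.0723 × 198 s = 212.3 s.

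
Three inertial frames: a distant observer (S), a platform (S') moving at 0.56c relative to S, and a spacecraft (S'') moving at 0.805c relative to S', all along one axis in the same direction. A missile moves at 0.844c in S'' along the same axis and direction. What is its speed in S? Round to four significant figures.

0.9949c

Apply u = (u'+v)/(1+u'v) twice. Missile in the platform frame: (0.844+0.805)/(1+0.844·0.805) = 1.649/1.67942 = 0.98189c.
That velocity, transformed to the rest frame of a distant observer: (0.98189+0.56)/(1+0.98189·0.56) = 1.54189/1.5498584 = 0.99486c.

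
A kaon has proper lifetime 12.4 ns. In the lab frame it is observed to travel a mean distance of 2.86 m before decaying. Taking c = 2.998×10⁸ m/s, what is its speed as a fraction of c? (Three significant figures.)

0.610c

d = βγcτ ⇒ βγ = d/(cτ) = 2.860 m / (3.71752 m) = 0.76933.
β = (βγ)/√(1+(βγ)²) = 0.76933/√1.591869 = 0.610.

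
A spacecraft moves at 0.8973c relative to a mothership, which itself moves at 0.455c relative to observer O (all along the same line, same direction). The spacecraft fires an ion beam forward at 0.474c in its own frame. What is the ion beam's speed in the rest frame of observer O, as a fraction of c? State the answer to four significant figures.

First combine the ion beam and spacecraft (S''→S'): u₁ = (0.474 + 0.8973)/(1 + 0.474×0.8973) = 1.3713/1.4253202 = 0.9621.
Then combine with the mothership (S'→S): u = (0.9621 + 0.455)/(1 + 0.9621×0.455) = 1.4171/1.4377555 = 0.98563.

0.9856c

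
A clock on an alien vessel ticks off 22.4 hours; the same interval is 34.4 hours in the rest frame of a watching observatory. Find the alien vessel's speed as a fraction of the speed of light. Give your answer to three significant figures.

γ = Δt/Δτ = 34.4/22.4 = 1.5357.
β = √(1 − 1/γ²) = √(1 − 0.424021) = √0.575979 = 0.759.

0.759c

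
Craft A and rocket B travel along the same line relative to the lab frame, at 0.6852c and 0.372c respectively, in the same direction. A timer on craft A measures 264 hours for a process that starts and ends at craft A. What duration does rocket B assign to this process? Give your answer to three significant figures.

291 hours

Speed of craft A in rocket B's frame: u = (v_A − v_B)/(1 − v_A v_B/c²) = (0.6852 − 0.372)/(1 − 0.6852×0.372) = 0.3132/0.7451056 = 0.42034; |u| = 0.42034c.
At |u| = 0.42034c, γ = (1 − 0.176686)^(−1/2) = 1.1021.
Craft A's interval is proper; time dilation gives Δt_B = γΔτ = 1.1021 × 264 hours = 291 hours.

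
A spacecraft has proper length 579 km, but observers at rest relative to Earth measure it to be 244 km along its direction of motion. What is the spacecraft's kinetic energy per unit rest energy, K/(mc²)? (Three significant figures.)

From L = L₀/γ: γ = 579/244 = 2.37295.
Since K = (γ−1)mc², K/(mc²) = 2.37295 − 1 = 1.37.

1.37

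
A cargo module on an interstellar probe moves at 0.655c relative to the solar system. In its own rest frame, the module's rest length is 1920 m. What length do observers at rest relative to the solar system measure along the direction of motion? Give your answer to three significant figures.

1450 m

γ = 1/√(1 − β²) = 1/√(1 − 0.429025) = 1/√0.570975 = 1/0.755629 = 1.3234.
Length contraction: L = L₀/γ = 1920/1.3234 = 1450 m.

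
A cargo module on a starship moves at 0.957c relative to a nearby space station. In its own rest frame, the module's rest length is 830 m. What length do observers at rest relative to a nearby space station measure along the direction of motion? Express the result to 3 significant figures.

γ = 1/√(1 − β²) = 1/√(1 − 0.915849) = 1/√0.084151 = 1/0.290088 = 3.4472.
Length contraction: L = L₀/γ = 830/3.4472 = 241 m.

241 m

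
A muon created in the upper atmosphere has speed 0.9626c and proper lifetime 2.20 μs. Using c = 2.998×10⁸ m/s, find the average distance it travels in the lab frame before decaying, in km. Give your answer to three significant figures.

β² = 0.92659876, so γ = 1/√0.07340124 = 3.691.
Lab-frame lifetime: Δt = γτ = 3.691 × 2.20 μs = 8.1202 μs.
Distance: d = vΔt = 0.9626 × 2.998×10⁸ m/s × 8.1202×10^-6 s = 2340 m = 2.34 km.

2.34 km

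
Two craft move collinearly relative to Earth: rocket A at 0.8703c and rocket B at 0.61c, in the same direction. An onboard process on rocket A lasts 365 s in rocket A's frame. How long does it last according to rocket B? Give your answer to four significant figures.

438.7 s

The velocity of rocket A relative to rocket B is (0.8703 − 0.61)c / (1 − 0.8703×0.61) = 0.55487c; relative speed 0.55487c.
At |u| = 0.55487c, γ = (1 − 0.307881)^(−1/2) = 1.202.
Rocket A's interval is proper; time dilation gives Δt_B = γΔτ = 1.202 × 365 s = 438.7 s.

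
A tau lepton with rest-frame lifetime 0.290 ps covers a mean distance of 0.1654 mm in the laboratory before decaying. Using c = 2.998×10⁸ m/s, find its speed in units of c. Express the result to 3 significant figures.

0.885c

Let x = d/(cτ) = 1.654×10^-4 m / (2.998×10⁸ m/s × 2.900×10^-13 s) = 1.9024. Since d = βγcτ, x = βγ = β/√(1−β²).
Solving: β² = x²/(1+x²) = 3.61913/4.61913 = 0.783509, so β = 0.885.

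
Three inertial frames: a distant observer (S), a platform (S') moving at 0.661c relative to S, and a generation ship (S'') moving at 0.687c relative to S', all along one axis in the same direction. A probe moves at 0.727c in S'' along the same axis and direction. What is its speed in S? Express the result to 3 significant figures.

Compose velocities in two stages. Stage 1 (into S'): u₁ = (0.727+0.687)/(1+0.727×0.687) = 0.94301.
Stage 2 (into S): u = (0.94301+0.661)/(1+0.94301×0.661) = 0.9881, so the speed is 0.988c.

0.988c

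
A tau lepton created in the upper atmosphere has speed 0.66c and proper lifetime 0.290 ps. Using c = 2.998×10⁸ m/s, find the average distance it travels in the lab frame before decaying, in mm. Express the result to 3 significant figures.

γ = 1/√(1 − β²) = 1/√(1 − 0.4356) = 1/√0.5644 = 1/0.751266 = 1.3311.
Lab-frame lifetime: Δt = γτ = 1.3311 × 0.290 ps = 0.38602 ps.
Distance: d = vΔt = 0.66 × 2.998×10⁸ m/s × 3.8602×10^-13 s = 7.64×10^-5 m = 0.0764 mm.

0.0764 mm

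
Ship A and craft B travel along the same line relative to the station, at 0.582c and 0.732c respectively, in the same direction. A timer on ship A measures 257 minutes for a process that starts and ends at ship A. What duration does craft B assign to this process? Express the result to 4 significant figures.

266.3 minutes

Transform ship A's velocity into craft B's frame: (0.582 − 0.732)/(1 − 0.582·0.732) = −0.15/0.573976, so the relative speed is 0.26133c.
γ for this relative speed: γ = 1/√(1 − 0.0682934) = 1.036.
Ship A's interval is proper; time dilation gives Δt_B = γΔτ = 1.036 × 257 minutes = 266.3 minutes.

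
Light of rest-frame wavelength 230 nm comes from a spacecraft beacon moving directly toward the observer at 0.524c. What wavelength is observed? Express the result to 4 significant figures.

128.5 nm

Relativistic Doppler for wavelength: λ_obs = λ_src · √((1−β)/(1+β)).
With β = 0.524: factor = √(0.476/1.524) = 0.55887.
λ_obs = 230 × 0.55887 = 128.5 nm.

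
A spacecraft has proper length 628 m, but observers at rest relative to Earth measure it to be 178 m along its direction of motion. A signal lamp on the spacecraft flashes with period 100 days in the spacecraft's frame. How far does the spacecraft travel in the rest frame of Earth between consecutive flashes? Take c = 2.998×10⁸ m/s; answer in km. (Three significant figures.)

8.76×10^12 km

From L = L₀/γ: γ = 628/178 = 3.52809.
β = √(1 − 1/γ²) = 0.95899. Lab-frame period = γτ = 3.52809×100 days = 352.81 days. Distance = βc × γτ = 0.95899 × 2.998×10⁸ m/s × 30482784 s = 8.7640×10^15 m = 8.76×10^12 km.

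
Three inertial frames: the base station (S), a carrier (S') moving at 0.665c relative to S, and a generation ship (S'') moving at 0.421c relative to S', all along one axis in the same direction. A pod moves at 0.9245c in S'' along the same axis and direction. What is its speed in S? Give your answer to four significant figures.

First combine the pod and generation ship (S''→S'): u₁ = (0.9245 + 0.421)/(1 + 0.9245×0.421) = 1.3455/1.3892145 = 0.96853.
Then combine with the carrier (S'→S): u = (0.96853 + 0.665)/(1 + 0.96853×0.665) = 1.63353/1.64407245 = 0.99359.

0.9936c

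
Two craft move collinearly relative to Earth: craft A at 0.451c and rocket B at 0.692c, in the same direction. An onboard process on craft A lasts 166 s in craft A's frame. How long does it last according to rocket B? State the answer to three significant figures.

177 s

Transform craft A's velocity into rocket B's frame: (0.451 − 0.692)/(1 − 0.451·0.692) = −0.241/0.687908, so the relative speed is 0.35034c.
γ for this relative speed: γ = 1/√(1 − 0.122738) = 1.0677.
The clock on craft A records proper time, so rocket B measures Δt = γΔτ = 1.0677 × 166 = 177 s.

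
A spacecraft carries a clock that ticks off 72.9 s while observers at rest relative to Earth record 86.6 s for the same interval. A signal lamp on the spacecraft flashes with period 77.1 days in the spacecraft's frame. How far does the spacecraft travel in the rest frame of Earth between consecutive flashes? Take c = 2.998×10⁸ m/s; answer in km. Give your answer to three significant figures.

1.28×10^12 km

The time-dilation ratio gives γ = 86.6/72.9 = 1.18793.
β = √(1 − 1/γ²) = 0.53979. Lab-frame period = γτ = 1.18793×77.1 days = 91.589 days. Distance = βc × γτ = 0.53979 × 2.998×10⁸ m/s × 7913289.6 s = 1.2806×10^15 m = 1.28×10^12 km.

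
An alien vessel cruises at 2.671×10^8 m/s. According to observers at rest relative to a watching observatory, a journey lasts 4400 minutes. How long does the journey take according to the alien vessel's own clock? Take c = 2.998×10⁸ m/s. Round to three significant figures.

2000 minutes

β = v/c = (2.671×10^8 m/s)/(2.998×10⁸ m/s) = 0.890927.
γ = 1/√(1 − β²) = 1/√(1 − 0.7937509) = 1/√0.2062491 = 1/0.454147 = 2.2019.
The moving clock records proper time: Δτ = Δt/γ = 4400/2.2019 = 2000 minutes.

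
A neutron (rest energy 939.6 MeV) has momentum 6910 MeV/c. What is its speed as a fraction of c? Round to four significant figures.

0.9909c

pc/(mc²) = 6910/939.6 = 7.3542 = βγ = β/√(1−β²).
So β² = x²/(1 + x²) with x = 7.3542: x² = 54.0843, β² = 54.0843/55.0843 = 0.981846, β = 0.9909.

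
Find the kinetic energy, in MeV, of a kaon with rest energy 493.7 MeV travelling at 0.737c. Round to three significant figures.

237 MeV

γ = 1/√(1 − β²) = 1/√(1 − 0.543169) = 1/√0.456831 = 1/0.675893 = 1.47952.
Kinetic energy: K = (γ − 1)mc² = (1.47952 − 1) × 493.7 MeV = 0.47952 × 493.7 = 237 MeV.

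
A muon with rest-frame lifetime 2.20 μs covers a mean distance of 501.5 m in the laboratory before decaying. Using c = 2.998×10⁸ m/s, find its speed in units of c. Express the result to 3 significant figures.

0.605c

Let x = d/(cτ) = 501.5 m / (2.998×10⁸ m/s × 2.200×10^-6 s) = 0.76036. Since d = βγcτ, x = βγ = β/√(1−β²).
Solving: β² = x²/(1+x²) = 0.578147/1.578147 = 0.366345, so β = 0.605.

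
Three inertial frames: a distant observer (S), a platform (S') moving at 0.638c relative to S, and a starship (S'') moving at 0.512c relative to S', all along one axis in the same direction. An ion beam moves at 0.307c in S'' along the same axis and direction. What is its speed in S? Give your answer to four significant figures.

Apply u = (u'+v)/(1+u'v) twice. Ion beam in the platform frame: (0.307+0.512)/(1+0.307·0.512) = 0.819/1.157184 = 0.70775c.
That velocity, transformed to the rest frame of a distant observer: (0.70775+0.638)/(1+0.70775·0.638) = 1.34575/1.4515445 = 0.92712c.

0.9271c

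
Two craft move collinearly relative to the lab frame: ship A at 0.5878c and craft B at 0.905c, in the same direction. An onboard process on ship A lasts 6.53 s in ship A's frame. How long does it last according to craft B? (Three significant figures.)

8.88 s

Transform ship A's velocity into craft B's frame: (0.5878 − 0.905)/(1 − 0.5878·0.905) = −0.3172/0.468041, so the relative speed is 0.67772c.
γ for this relative speed: γ = 1/√(1 − 0.459304) = 1.36.
Ship A's interval is proper; time dilation gives Δt_B = γΔτ = 1.36 × 6.53 s = 8.88 s.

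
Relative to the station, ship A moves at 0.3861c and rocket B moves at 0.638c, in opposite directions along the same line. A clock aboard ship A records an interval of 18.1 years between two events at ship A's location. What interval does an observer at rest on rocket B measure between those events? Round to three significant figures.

The velocity of ship A relative to rocket B is (0.3861 + 0.638)c / (1 + 0.3861×0.638) = 0.82169c; relative speed 0.82169c.
At |u| = 0.82169c, γ = (1 − 0.675174)^(−1/2) = 1.7546.
The clock on ship A records proper time, so rocket B measures Δt = γΔτ = 1.7546 × 18.1 = 31.8 years.

31.8 years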